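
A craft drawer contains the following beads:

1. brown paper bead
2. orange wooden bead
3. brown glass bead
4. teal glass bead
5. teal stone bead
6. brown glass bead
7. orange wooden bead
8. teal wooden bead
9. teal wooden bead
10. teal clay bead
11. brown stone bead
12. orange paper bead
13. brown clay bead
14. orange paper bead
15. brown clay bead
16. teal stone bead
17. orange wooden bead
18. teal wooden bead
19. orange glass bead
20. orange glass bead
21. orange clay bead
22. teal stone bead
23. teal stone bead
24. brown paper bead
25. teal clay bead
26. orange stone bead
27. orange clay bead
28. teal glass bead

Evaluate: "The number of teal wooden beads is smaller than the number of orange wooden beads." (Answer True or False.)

False

teal wooden beads: 3.
orange wooden beads: 3.
The claim requires 3 < 3, which does not hold.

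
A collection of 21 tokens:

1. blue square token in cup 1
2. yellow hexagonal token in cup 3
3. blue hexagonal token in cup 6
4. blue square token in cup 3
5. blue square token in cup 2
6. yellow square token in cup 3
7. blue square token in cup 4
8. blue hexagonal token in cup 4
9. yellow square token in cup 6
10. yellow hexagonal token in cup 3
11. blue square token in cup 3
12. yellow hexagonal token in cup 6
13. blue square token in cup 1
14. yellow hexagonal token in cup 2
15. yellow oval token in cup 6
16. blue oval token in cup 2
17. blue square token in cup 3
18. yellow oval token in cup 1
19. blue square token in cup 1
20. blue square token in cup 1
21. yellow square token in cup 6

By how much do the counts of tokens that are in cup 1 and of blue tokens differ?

7

tokens in cup 1: 5. blue tokens: 12.
|5 − 12| = 12 − 5 = 7.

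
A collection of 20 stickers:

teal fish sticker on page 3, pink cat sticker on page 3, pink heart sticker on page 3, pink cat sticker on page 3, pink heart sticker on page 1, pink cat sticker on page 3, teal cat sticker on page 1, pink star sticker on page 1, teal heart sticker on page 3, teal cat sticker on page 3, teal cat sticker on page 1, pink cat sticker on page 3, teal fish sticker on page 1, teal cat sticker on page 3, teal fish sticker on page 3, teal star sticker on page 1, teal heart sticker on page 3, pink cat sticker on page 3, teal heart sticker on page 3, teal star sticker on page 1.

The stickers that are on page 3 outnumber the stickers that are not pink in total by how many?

stickers on page 3: 13.
stickers that are not pink: 12.
13 − 12 = 1.

1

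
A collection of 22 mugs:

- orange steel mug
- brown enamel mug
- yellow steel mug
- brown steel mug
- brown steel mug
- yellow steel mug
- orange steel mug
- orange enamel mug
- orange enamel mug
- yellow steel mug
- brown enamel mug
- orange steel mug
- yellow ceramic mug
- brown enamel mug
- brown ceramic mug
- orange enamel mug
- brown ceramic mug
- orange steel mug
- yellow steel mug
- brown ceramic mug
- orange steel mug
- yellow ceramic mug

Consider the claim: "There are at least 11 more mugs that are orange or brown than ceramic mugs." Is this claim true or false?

True

mugs that are orange or brown: 16.
ceramic mugs: 5.
The claim requires 16 − 5 = 11 ≥ 11, which holds.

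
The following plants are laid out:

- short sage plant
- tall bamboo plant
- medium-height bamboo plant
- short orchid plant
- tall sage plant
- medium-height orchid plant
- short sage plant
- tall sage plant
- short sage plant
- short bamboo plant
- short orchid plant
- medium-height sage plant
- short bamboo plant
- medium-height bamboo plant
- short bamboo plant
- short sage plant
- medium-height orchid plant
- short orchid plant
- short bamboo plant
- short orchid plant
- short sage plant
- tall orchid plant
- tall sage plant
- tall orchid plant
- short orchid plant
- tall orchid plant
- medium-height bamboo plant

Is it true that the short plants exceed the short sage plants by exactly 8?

False

short plants: 14.
short sage plants: 5.
The claim requires 14 − 5 (= 9) to equal 8, which does not hold.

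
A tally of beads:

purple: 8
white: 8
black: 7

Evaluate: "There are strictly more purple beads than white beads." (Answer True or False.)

There are 8 purple beads.
There are 8 white beads.
The claim requires 8 > 8, which does not hold.

False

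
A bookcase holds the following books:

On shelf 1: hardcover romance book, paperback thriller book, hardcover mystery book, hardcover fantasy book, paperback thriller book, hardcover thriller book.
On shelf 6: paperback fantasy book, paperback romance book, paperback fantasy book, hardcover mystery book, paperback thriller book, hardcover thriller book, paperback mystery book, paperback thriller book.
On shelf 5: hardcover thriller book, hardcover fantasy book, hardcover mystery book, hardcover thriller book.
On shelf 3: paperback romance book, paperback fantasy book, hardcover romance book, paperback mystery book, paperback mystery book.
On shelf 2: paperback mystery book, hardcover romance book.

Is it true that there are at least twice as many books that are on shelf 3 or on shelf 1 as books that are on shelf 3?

|books on shelf 3 or on shelf 1| = 11.
|books on shelf 3| = 5.
The claim requires 11 ≥ 2 × 5 = 10, which holds.

True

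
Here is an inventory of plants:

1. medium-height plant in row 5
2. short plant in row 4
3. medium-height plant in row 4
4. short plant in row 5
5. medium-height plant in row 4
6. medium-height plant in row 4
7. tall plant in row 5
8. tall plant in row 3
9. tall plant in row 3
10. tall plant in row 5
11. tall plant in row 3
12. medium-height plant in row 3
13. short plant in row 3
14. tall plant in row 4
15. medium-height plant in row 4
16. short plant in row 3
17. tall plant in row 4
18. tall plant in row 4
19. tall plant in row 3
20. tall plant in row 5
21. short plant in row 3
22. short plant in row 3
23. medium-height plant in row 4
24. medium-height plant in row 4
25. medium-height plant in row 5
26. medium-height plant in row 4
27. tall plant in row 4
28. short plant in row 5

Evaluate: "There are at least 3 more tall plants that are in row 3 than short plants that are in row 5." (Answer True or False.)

|tall plants in row 3| = 4.
|short plants in row 5| = 2.
The claim requires 4 − 2 = 2 ≥ 3, which does not hold.

False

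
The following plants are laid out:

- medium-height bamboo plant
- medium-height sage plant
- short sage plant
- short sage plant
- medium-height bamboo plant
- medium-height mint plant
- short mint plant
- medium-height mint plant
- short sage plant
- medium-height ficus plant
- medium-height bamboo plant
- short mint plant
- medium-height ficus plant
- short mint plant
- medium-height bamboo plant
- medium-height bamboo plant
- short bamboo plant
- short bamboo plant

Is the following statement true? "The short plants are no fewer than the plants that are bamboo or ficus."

|short plants| = 8.
|plants that are bamboo or ficus| = 9.
The claim requires 8 ≥ 9, which does not hold.

False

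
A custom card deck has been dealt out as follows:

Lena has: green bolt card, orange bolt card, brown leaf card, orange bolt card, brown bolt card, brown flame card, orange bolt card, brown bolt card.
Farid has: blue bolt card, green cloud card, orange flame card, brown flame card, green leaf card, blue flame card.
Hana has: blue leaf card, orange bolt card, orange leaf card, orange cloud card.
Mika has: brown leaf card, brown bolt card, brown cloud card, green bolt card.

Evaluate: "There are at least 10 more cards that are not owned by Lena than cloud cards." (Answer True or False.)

True

cards that are not owned by Lena: 14.
cloud cards: 3.
The claim requires 14 − 3 = 11 ≥ 10, which holds.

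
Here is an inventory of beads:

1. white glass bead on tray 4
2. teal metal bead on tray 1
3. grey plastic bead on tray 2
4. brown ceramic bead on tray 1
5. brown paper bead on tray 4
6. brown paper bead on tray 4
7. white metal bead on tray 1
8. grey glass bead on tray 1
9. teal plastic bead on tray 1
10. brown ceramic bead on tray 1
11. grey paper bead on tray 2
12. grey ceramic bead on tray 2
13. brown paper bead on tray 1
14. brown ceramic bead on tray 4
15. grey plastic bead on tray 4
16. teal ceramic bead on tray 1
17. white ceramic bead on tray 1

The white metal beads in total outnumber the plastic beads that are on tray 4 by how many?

0

white metal beads: 1.
plastic beads on tray 4: 1.
1 − 1 = 0.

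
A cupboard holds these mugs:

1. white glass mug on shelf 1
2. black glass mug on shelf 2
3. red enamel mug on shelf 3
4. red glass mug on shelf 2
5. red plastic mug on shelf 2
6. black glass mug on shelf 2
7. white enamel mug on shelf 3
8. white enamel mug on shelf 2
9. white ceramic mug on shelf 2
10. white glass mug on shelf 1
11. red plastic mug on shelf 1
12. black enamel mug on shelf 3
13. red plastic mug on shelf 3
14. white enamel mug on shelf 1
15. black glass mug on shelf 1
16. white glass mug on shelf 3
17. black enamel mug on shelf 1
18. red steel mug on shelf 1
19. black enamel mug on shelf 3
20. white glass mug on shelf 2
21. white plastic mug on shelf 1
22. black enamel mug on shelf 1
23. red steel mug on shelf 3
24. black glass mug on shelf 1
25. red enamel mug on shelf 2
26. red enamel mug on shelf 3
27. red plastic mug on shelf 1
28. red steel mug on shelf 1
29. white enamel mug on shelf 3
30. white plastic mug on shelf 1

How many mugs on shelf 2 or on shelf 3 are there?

17

on shelf 2: 8; on shelf 3: 9; together 8 + 9 = 17.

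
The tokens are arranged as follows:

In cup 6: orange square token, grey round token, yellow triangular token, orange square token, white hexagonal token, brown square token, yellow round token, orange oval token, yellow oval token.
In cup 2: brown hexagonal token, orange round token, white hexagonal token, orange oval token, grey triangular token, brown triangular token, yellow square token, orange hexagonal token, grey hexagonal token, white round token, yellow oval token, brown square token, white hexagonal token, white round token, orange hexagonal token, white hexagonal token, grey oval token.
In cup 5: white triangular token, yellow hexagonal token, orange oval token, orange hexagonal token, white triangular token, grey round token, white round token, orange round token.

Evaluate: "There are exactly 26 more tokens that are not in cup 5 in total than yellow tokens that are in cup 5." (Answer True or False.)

False

tokens that are not in cup 5: 26.
yellow tokens in cup 5: 1.
The claim requires 26 − 1 (= 25) to equal 26, which does not hold.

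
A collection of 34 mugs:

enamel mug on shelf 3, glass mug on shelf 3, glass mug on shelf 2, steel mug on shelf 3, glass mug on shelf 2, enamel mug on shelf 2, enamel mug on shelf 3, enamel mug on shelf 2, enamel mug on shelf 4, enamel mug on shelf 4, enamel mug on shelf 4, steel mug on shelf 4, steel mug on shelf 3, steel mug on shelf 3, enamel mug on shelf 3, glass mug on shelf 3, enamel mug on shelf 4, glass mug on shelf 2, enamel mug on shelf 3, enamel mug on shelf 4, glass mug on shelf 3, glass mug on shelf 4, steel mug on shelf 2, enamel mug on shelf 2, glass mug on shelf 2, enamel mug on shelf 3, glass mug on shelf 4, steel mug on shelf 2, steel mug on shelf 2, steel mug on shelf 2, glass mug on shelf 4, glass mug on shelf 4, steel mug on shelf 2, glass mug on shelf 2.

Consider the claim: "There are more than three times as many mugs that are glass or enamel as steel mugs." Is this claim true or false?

False

mugs that are glass or enamel: 25.
steel mugs: 9.
The claim requires 25 > 3 × 9 = 27, which does not hold.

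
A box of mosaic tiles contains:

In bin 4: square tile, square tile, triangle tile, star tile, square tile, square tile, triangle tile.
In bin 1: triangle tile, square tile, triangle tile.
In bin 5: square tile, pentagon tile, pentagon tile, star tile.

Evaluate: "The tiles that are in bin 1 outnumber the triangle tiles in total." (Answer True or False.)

False

tiles in bin 1: 3.
triangle tiles: 4.
The claim requires 3 > 4, which does not hold.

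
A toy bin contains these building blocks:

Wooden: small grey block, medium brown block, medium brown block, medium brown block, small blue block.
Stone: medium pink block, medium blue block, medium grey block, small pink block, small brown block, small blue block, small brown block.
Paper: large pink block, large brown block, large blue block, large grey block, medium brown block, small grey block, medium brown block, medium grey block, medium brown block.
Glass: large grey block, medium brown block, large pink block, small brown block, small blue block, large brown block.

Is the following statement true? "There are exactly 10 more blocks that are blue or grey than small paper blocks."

True

blocks that are blue or grey: 11.
small paper blocks: 1.
The claim requires 11 − 1 (= 10) to equal 10, which holds.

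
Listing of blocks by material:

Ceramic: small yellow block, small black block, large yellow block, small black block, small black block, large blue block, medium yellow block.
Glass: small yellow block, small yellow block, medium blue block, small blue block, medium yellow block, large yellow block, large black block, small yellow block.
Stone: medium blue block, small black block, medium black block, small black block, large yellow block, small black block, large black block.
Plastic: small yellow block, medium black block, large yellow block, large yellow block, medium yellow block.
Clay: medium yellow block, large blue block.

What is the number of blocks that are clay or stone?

clay: 2; stone: 7; together 2 + 7 = 9.

9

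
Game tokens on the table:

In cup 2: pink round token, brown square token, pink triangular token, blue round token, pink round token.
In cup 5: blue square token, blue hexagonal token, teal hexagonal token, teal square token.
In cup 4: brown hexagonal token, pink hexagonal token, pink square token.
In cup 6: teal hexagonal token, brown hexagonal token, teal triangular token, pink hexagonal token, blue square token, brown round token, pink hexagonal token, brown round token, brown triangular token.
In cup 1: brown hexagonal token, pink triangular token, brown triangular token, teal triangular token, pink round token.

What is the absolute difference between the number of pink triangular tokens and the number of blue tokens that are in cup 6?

1

pink triangular tokens: 2. blue tokens in cup 6: 1.
|2 − 1| = 2 − 1 = 1.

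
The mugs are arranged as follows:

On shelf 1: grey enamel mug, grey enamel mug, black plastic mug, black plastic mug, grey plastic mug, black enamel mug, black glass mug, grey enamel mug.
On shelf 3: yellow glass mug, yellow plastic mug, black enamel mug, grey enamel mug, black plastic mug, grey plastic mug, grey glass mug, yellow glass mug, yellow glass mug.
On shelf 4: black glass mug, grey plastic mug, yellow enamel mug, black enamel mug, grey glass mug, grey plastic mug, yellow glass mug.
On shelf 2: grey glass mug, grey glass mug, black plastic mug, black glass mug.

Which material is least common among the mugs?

Counts by material: glass 11, plastic 9, enamel 8.
The minimum is 8, held uniquely by enamel.

enamel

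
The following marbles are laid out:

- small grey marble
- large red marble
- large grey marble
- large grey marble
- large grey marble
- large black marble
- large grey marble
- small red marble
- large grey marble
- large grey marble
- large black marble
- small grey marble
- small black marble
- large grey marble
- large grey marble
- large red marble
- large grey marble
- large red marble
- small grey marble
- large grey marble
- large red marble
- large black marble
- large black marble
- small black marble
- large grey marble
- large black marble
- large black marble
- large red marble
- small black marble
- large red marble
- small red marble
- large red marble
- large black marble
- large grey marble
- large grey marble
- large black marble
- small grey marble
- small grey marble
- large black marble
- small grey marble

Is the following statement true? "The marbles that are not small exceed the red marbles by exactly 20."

True

|marbles that are not small| = 29.
|red marbles| = 9.
The claim requires 29 − 9 (= 20) to equal 20, which holds.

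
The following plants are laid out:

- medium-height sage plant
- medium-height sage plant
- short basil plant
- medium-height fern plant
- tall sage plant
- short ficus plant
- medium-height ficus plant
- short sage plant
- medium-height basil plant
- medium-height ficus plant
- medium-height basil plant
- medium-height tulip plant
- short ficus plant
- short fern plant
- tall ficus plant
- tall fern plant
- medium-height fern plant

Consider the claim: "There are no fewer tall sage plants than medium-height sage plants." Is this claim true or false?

False

|tall sage plants| = 1.
|medium-height sage plants| = 2.
The claim requires 1 ≥ 2, which does not hold.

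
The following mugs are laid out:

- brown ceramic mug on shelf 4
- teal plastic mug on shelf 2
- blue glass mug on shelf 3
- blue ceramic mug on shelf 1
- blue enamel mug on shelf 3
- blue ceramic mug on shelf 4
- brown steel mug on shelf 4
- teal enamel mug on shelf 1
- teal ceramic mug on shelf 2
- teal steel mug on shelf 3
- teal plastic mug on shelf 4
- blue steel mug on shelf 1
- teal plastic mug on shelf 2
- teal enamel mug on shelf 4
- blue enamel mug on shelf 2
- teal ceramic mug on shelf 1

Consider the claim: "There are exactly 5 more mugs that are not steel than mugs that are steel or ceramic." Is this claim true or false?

There are 13 mugs that are not steel.
There are 8 mugs that are steel or ceramic.
The claim requires 13 − 8 (= 5) to equal 5, which holds.

True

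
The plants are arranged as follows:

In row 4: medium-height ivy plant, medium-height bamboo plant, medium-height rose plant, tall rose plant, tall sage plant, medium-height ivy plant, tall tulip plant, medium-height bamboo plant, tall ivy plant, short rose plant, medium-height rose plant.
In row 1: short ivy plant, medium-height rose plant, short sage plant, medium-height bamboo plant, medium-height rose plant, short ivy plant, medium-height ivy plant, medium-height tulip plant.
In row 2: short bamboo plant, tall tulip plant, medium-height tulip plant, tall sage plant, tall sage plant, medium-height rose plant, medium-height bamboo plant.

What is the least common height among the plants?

short

Counts by height: medium-height 14, tall 7, short 5.
The minimum is 5, held uniquely by short.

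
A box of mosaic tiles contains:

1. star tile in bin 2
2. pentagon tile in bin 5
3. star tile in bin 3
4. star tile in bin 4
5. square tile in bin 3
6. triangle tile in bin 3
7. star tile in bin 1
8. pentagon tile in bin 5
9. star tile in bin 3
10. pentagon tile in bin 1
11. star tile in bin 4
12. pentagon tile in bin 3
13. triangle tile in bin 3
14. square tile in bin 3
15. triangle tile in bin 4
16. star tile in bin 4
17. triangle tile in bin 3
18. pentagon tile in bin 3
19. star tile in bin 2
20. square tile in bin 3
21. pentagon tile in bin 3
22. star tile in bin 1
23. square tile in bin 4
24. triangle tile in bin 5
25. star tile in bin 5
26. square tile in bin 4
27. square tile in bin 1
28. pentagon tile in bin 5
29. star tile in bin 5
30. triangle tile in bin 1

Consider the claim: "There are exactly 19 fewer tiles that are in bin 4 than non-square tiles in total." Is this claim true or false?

False

There are 6 tiles in bin 4.
There are 24 non-square tiles.
The claim requires 24 − 6 (= 18) to equal 19, which does not hold.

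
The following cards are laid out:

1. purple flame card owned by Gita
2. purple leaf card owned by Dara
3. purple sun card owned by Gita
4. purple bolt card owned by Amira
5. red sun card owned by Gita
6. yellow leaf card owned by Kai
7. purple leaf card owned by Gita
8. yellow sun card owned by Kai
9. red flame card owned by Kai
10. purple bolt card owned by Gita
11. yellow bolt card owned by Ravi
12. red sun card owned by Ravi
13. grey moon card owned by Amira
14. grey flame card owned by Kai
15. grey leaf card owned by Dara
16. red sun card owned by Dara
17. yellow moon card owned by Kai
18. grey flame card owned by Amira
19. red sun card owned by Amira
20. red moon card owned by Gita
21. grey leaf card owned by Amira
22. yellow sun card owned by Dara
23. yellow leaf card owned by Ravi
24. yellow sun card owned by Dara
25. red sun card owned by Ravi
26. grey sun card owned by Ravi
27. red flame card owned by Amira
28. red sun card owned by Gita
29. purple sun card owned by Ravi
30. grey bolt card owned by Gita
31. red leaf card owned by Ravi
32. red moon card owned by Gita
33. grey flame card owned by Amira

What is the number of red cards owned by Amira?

2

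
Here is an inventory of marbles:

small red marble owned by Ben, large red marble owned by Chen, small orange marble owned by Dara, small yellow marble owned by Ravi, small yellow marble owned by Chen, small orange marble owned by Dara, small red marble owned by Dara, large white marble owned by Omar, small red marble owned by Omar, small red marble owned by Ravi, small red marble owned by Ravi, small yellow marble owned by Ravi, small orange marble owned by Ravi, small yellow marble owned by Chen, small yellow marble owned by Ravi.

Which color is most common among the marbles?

red

Counts by color: red 6, yellow 5, orange 3, white 1.
The maximum is 6, held uniquely by red.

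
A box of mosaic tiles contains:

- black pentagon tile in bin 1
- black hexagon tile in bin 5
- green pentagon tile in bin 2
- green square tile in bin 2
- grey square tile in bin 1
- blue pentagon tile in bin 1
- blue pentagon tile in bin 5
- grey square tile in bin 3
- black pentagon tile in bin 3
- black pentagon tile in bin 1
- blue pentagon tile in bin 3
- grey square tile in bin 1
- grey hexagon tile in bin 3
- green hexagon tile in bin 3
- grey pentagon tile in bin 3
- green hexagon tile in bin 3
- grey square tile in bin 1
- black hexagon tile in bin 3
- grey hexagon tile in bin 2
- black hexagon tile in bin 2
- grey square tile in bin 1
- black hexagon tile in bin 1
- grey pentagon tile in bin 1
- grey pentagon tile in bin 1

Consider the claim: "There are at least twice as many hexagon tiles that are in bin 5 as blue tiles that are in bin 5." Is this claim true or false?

False

There is 1 hexagon tile in bin 5.
There is 1 blue tile in bin 5.
The claim requires 1 ≥ 2 × 1 = 2, which does not hold.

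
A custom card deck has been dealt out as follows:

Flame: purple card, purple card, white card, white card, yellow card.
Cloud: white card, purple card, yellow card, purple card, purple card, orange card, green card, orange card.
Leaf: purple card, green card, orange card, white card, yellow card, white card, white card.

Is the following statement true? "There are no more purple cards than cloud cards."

True

purple cards: 6.
cloud cards: 8.
The claim requires 6 ≤ 8, which holds.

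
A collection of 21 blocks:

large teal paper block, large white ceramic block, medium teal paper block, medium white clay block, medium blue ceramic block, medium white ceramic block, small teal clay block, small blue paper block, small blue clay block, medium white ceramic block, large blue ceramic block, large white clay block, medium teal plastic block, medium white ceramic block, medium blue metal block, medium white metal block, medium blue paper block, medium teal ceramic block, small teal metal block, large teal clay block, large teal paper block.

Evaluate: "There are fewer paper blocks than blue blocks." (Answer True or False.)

True

|paper blocks| = 5.
|blue blocks| = 6.
The claim requires 5 < 6, which holds.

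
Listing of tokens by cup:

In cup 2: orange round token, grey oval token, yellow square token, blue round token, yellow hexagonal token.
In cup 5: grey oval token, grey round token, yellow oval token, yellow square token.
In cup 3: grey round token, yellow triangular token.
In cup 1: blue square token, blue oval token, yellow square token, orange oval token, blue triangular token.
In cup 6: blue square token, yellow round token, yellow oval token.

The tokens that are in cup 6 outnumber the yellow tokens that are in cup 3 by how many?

2

tokens in cup 6: 3.
yellow tokens in cup 3: 1.
3 − 1 = 2.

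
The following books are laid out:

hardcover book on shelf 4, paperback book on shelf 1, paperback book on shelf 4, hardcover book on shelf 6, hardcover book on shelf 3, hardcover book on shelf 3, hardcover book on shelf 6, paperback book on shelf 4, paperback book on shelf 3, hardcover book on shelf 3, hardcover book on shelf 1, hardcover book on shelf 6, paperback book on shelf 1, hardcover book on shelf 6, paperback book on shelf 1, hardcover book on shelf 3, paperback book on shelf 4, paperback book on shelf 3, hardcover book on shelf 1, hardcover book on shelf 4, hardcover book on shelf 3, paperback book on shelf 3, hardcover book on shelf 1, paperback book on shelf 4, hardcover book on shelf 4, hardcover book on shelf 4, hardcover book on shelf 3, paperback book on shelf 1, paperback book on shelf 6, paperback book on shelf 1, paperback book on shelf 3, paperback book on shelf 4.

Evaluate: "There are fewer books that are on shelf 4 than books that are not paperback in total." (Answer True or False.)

books on shelf 4: 9.
books that are not paperback: 17.
The claim requires 9 < 17, which holds.

True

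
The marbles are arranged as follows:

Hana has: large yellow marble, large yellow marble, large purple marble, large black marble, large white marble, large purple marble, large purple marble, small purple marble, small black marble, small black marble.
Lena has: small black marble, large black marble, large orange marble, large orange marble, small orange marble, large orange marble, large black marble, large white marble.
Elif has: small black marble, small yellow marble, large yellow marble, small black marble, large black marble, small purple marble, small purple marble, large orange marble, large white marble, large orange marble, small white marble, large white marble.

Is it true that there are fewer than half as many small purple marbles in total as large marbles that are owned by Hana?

True

small purple marbles: 3.
large marbles owned by Hana: 7.
The claim requires 2 × 3 = 6 < 7, which holds.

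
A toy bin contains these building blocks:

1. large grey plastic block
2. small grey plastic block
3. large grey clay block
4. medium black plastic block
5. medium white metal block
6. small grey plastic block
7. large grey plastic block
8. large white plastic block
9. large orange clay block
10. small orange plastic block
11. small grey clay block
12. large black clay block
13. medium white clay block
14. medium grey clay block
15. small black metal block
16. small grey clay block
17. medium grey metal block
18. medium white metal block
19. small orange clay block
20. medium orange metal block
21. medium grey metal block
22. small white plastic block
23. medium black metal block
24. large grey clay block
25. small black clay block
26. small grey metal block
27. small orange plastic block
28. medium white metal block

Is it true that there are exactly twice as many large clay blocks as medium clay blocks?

True

large clay blocks: 4.
medium clay blocks: 2.
The claim requires 4 = 2 × 2 = 4, which holds.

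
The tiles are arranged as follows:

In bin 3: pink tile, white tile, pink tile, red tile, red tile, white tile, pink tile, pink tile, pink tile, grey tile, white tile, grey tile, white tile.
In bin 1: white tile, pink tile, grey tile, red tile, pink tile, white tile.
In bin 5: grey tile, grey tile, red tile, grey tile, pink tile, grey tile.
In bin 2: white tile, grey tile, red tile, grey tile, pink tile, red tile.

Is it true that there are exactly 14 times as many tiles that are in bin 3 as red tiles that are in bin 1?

False

There are 13 tiles in bin 3.
There is 1 red tile in bin 1.
The claim requires 13 = 14 × 1 = 14, which does not hold.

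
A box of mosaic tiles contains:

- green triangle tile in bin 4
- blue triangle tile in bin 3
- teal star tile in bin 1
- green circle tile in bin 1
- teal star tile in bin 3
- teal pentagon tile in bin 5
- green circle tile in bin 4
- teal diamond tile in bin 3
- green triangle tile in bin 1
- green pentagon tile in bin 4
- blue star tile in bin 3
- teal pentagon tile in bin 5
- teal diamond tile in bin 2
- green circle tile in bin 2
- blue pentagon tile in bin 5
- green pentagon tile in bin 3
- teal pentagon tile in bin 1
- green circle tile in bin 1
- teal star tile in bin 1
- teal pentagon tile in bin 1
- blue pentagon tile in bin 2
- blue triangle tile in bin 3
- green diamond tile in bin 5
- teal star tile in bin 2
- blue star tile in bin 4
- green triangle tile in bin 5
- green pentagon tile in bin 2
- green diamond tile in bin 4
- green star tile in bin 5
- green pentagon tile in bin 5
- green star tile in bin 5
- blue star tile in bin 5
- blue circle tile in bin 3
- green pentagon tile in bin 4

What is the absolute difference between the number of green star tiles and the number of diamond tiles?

green star tiles: 2. diamond tiles: 4.
|2 − 4| = 4 − 2 = 2.

2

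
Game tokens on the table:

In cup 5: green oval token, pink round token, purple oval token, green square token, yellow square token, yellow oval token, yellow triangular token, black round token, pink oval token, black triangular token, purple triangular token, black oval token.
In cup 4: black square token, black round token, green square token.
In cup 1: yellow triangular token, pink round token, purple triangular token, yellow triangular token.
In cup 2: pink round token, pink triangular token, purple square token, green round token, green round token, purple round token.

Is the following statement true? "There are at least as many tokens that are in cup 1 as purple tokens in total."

|tokens in cup 1| = 4.
|purple tokens| = 5.
The claim requires 4 ≥ 5, which does not hold.

False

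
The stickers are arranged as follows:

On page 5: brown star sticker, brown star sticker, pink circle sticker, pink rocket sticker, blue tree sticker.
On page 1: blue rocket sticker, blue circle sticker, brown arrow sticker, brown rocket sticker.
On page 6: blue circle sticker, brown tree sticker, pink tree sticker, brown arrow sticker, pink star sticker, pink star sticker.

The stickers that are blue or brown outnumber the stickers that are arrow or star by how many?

stickers that are blue or brown: 10.
stickers that are arrow or star: 6.
10 − 6 = 4.

4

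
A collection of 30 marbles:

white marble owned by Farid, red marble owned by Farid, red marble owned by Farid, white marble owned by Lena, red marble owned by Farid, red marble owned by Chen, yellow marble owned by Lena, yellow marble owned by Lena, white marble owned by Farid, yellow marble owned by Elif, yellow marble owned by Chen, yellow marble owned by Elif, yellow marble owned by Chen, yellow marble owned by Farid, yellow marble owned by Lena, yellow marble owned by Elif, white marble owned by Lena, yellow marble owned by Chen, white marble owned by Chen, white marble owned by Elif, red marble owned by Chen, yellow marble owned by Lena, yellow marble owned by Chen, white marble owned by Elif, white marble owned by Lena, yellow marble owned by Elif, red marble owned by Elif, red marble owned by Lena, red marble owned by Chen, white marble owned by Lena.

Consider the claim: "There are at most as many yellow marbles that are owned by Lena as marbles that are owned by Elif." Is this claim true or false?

True

Count of yellow marbles owned by Lena: 4.
Count of marbles owned by Elif: 7.
The claim requires 4 ≤ 7, which holds.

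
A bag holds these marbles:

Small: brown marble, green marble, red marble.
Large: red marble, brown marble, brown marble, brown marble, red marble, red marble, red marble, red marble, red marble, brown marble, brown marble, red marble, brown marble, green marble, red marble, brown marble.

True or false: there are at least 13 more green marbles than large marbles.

False

|green marbles| = 2.
|large marbles| = 16.
The claim requires 2 − 16 = -14 ≥ 13, which does not hold.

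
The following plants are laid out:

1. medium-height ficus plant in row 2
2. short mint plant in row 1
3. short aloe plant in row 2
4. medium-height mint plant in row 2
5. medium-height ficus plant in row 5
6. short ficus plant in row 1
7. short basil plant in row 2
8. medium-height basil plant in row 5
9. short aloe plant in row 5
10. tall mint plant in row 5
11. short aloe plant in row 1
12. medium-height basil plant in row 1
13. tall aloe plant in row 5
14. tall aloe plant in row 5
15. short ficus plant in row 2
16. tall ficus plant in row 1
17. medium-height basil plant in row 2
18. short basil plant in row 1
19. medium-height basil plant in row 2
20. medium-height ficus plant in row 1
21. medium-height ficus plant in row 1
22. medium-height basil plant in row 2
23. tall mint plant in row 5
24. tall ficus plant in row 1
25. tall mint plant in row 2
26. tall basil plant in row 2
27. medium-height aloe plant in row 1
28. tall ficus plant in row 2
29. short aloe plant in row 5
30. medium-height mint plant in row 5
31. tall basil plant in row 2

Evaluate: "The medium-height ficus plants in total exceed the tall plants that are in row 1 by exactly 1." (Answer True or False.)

False

There are 4 medium-height ficus plants.
There are 2 tall plants in row 1.
The claim requires 4 − 2 (= 2) to equal 1, which does not hold.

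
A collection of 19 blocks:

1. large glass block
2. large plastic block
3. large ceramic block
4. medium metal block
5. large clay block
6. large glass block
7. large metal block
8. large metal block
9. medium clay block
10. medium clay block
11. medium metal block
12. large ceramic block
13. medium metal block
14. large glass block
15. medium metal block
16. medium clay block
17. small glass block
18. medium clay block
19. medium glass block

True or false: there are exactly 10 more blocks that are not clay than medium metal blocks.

There are 14 blocks that are not clay.
There are 4 medium metal blocks.
The claim requires 14 − 4 (= 10) to equal 10, which holds.

True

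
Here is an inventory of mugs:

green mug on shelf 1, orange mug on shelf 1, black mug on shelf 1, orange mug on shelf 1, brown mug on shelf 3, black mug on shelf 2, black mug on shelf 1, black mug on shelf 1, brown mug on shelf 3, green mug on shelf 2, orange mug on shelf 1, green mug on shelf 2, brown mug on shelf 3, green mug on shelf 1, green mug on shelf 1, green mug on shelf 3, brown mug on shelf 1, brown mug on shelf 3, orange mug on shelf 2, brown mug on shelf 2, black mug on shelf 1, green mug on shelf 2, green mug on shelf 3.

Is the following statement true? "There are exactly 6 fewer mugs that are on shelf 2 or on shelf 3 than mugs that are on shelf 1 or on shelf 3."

There are 12 mugs on shelf 2 or on shelf 3.
There are 17 mugs on shelf 1 or on shelf 3.
The claim requires 17 − 12 (= 5) to equal 6, which does not hold.

False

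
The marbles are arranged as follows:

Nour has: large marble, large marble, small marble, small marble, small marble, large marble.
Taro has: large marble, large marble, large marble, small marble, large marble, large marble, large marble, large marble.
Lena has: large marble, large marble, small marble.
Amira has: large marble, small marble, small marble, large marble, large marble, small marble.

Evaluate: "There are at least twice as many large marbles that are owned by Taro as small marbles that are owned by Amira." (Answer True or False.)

|large marbles owned by Taro| = 7.
|small marbles owned by Amira| = 3.
The claim requires 7 ≥ 2 × 3 = 6, which holds.

True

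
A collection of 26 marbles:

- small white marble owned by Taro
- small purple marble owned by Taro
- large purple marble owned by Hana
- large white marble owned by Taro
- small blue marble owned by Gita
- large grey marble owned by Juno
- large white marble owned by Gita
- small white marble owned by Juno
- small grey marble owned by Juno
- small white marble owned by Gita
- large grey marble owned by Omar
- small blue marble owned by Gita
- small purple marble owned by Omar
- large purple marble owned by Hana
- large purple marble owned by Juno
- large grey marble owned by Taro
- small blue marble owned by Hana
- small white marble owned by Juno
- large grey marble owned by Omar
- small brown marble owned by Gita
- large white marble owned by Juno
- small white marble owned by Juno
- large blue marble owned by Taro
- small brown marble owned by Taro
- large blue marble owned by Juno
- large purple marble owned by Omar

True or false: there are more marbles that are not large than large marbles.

False

marbles that are not large: 13.
large marbles: 13.
The claim requires 13 > 13, which does not hold.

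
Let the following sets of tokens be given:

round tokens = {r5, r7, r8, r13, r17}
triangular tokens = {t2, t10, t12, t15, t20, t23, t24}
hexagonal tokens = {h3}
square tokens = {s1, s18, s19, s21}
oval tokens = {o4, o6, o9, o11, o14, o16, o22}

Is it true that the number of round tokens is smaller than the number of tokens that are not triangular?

True

round tokens: 5.
tokens that are not triangular: 17.
The claim requires 5 < 17, which holds.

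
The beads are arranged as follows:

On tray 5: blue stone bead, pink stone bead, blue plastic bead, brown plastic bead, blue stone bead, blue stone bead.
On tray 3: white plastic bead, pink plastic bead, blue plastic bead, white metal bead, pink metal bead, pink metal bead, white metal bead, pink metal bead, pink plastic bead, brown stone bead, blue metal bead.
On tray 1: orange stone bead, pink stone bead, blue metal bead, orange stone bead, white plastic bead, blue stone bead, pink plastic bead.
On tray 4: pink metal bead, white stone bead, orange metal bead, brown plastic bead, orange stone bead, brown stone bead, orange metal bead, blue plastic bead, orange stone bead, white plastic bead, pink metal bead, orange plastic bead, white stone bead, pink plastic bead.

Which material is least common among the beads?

Counts by material: stone 14, plastic 13, metal 11.
The minimum is 11, held uniquely by metal.

metal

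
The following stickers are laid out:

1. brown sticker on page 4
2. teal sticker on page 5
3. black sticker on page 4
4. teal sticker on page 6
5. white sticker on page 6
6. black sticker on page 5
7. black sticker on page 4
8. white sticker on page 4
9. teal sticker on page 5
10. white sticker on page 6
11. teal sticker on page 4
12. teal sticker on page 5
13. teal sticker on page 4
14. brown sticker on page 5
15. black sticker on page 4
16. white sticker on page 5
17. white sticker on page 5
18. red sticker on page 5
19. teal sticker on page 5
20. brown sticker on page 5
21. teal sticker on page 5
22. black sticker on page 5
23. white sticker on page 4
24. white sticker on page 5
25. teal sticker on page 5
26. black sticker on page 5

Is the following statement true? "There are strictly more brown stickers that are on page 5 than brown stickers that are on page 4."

True

|brown stickers on page 5| = 2.
|brown stickers on page 4| = 1.
The claim requires 2 > 1, which holds.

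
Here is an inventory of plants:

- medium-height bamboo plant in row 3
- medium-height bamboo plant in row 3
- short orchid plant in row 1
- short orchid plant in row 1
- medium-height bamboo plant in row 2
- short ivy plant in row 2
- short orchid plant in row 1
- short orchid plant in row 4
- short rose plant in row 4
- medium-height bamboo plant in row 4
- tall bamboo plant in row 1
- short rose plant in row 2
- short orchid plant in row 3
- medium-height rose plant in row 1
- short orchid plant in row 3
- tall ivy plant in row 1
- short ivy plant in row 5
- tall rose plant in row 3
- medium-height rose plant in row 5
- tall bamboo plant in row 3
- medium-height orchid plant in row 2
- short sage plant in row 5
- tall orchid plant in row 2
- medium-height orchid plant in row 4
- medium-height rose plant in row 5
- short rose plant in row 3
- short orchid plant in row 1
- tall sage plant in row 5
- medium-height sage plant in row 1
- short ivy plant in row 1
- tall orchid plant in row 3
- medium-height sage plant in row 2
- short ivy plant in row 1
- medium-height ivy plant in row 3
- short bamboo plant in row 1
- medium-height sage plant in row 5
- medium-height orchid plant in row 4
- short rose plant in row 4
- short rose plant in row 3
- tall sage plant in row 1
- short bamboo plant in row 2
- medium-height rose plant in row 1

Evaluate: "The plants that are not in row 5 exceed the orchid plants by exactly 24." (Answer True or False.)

True

|plants that are not in row 5| = 36.
|orchid plants| = 12.
The claim requires 36 − 12 (= 24) to equal 24, which holds.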